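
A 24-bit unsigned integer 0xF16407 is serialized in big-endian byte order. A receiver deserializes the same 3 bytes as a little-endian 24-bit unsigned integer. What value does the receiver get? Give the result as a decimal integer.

484593

Stored big-endian, the bytes at ascending addresses are F1 64 07.
Read back as little-endian, the first byte is least significant, giving 0x0764F1.
0x0764F1 = 484593.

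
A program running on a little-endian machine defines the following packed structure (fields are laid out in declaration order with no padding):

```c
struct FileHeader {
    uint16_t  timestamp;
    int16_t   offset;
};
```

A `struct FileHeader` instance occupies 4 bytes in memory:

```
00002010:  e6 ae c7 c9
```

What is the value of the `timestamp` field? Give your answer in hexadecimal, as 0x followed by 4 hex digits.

`timestamp` is the first field, at byte offset 0, occupying 2 bytes.
Bytes at offsets 0..1: E6 AE.
Little-endian: lowest address holds the least-significant byte.
Reassemble most-significant byte first: AE E6 → 0xAEE6.

0xAEE6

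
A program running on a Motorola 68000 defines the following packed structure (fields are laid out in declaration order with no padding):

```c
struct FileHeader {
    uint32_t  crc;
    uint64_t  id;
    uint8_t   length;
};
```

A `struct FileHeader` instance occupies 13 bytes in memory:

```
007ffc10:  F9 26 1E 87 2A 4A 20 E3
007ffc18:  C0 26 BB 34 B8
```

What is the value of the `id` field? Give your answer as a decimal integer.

3047284260422990644

`id` follows `crc` (4 bytes), so it starts at byte offset 4 and occupies 8 bytes.
Bytes at offsets 4..11: 2A 4A 20 E3 C0 26 BB 34.
Big-endian: lowest address holds the most-significant byte.
The bytes are already most-significant first: 0x2A4A20E3C026BB34.
0x2A4A20E3C026BB34 = 3047284260422990644.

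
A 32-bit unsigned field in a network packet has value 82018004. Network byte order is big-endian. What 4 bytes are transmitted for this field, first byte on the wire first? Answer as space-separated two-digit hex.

82018004 in hexadecimal, padded to 32 bits, is 0x04E37ED4.
Split into bytes (most-significant first): 04 E3 7E D4.
Big-endian: lowest address holds the most-significant byte.
So the memory order matches the most-significant-first order: 04 E3 7E D4.

04 E3 7E D4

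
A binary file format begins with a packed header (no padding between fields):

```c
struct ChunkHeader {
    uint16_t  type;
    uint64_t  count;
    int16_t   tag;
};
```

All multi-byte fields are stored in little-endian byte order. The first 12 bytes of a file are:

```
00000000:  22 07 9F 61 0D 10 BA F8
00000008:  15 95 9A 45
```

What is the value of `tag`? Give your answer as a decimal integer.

17818

`tag` follows `type` (2 B), `count` (8 B), so it starts at offset 2 + 8 = 10 and occupies 2 bytes.
Bytes at offsets 10..11: 9A 45.
Little-endian stores the least-significant byte at the lowest address.
Reassemble most-significant byte first: 45 9A → 0x459A.
0x459A = 17818.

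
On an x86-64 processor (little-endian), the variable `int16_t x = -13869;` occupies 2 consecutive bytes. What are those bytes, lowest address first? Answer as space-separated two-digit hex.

D3 C9

Two's complement of -13869 in 16 bits: 13869 = 0x362D; invert → 0xC9D2; add 1 → 0xC9D3.
Split into bytes (most-significant first): C9 D3.
In little-endian order the low byte comes first in memory.
So at ascending addresses the bytes are D3 C9.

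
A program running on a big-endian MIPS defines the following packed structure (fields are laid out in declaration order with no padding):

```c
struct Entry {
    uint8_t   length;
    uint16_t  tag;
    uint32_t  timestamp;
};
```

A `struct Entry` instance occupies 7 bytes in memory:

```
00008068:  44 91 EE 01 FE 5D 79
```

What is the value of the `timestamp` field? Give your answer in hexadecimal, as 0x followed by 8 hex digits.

0x01FE5D79

`timestamp` follows `length` (1 B), `tag` (2 B), so it starts at offset 1 + 2 = 3 and occupies 4 bytes.
Bytes at offsets 3..6: 01 FE 5D 79.
Big-endian: lowest address holds the most-significant byte.
The bytes are already most-significant first: 0x01FE5D79.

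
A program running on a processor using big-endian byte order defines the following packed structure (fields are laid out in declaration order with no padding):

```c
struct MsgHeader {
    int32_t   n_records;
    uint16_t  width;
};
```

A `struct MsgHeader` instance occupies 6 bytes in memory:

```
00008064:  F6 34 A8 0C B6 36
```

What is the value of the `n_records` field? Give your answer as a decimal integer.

-164321268

`n_records` is the first field, at byte offset 0, occupying 4 bytes.
Bytes at offsets 0..3: F6 34 A8 0C.
Big-endian: lowest address holds the most-significant byte.
The bytes are already most-significant first: 0xF634A80C.
Top bit is set, so as a signed 32-bit value this is 0xF634A80C − 2^32 = -164321268.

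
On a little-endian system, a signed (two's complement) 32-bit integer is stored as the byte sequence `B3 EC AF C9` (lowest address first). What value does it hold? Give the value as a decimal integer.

-911217485

Little-endian stores the least-significant byte at the lowest address.
Reassemble most-significant byte first: C9 AF EC B3 → 0xC9AFECB3.
Top bit is set, so as a signed 32-bit value this is 0xC9AFECB3 − 2^32 = -911217485.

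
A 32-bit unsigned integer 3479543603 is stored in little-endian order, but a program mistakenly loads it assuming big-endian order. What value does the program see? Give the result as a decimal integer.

3479543603 in 32-bit hexadecimal is 0xCF659F33.
Stored little-endian, the bytes at ascending addresses are 33 9F 65 CF.
Read back as big-endian, the last byte is least significant, giving 0x339F65CF.
0x339F65CF = 866084303.

866084303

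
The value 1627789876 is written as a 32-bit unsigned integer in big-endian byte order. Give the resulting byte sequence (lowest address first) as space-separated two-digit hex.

1627789876 in hexadecimal, padded to 32 bits, is 0x61061A34.
Split into bytes (most-significant first): 61 06 1A 34.
In big-endian order the high byte comes first in memory.
So the memory order matches the most-significant-first order: 61 06 1A 34.

61 06 1A 34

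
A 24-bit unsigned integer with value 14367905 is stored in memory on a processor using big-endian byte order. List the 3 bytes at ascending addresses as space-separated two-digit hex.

14367905 in hexadecimal, padded to 24 bits, is 0xDB3CA1.
Split into bytes (most-significant first): DB 3C A1.
In big-endian order the high byte comes first in memory.
So the memory order matches the most-significant-first order: DB 3C A1.

DB 3C A1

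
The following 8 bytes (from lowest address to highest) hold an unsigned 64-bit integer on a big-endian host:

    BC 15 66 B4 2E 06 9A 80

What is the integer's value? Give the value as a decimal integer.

Big-endian: lowest address holds the most-significant byte.
The bytes are already most-significant first: 0xBC1566B42E069A80.
0xBC1566B42E069A80 = 13552851577693706880.

13552851577693706880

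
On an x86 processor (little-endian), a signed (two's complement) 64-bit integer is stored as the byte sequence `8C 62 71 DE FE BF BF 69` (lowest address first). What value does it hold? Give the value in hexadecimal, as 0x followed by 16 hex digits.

Little-endian stores the least-significant byte at the lowest address.
Reassemble most-significant byte first: 69 BF BF FE DE 71 62 8C → 0x69BFBFFEDE71628C.

0x69BFBFFEDE71628C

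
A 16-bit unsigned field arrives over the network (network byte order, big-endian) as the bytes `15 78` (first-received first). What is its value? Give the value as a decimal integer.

In big-endian order the high byte comes first in memory.
The bytes are already most-significant first: 0x1578.
0x1578 = 5496.

5496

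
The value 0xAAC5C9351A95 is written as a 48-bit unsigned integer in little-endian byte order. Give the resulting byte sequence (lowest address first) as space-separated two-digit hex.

95 1A 35 C9 C5 AA

Split into bytes (most-significant first): AA C5 C9 35 1A 95.
Little-endian stores the least-significant byte at the lowest address.
So at ascending addresses the bytes are 95 1A 35 C9 C5 AA.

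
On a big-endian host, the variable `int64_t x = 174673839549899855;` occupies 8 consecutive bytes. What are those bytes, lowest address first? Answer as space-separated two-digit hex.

174673839549899855 in hexadecimal, padded to 64 bits, is 0x026C90EE7DECE44F.
Split into bytes (most-significant first): 02 6C 90 EE 7D EC E4 4F.
Big-endian stores the most-significant byte at the lowest address.
So the memory order matches the most-significant-first order: 02 6C 90 EE 7D EC E4 4F.

02 6C 90 EE 7D EC E4 4F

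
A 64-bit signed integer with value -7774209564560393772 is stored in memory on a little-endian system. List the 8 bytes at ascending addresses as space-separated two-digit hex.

D4 F9 EE 2E 97 75 1C 94

Two's complement of -7774209564560393772 in 64 bits: 7774209564560393772 = 0x6BE38A68D111062C; invert → 0x941C75972EEEF9D3; add 1 → 0x941C75972EEEF9D4.
Split into bytes (most-significant first): 94 1C 75 97 2E EE F9 D4.
Little-endian: lowest address holds the least-significant byte.
So at ascending addresses the bytes are D4 F9 EE 2E 97 75 1C 94.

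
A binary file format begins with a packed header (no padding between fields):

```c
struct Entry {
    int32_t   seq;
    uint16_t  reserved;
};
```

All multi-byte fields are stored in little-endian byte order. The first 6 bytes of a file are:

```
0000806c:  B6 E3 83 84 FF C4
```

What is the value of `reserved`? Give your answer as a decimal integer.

50431

`reserved` follows `seq` (4 bytes), so it starts at byte offset 4 and occupies 2 bytes.
Bytes at offsets 4..5: FF C4.
Little-endian: lowest address holds the least-significant byte.
Reassemble most-significant byte first: C4 FF → 0xC4FF.
0xC4FF = 50431.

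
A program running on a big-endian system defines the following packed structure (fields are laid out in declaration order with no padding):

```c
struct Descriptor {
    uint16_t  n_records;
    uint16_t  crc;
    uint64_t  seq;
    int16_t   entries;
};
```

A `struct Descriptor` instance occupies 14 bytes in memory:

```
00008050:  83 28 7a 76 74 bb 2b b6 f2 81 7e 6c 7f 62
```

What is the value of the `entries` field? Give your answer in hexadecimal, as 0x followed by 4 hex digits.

0x7F62

`entries` follows `n_records` (2 B), `crc` (2 B), `seq` (8 B), so it starts at offset 2 + 2 + 8 = 12 and occupies 2 bytes.
Bytes at offsets 12..13: 7F 62.
In big-endian order the high byte comes first in memory.
The bytes are already most-significant first: 0x7F62.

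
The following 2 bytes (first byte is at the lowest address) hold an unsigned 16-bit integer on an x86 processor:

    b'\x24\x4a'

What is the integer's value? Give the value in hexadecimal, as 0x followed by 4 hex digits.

0x4A24

Little-endian stores the least-significant byte at the lowest address.
Reassemble most-significant byte first: 4A 24 → 0x4A24.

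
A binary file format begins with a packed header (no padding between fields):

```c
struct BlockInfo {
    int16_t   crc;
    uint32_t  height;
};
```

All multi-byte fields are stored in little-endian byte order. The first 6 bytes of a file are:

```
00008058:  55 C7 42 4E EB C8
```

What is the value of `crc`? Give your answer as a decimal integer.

`crc` is the first field, at byte offset 0, occupying 2 bytes.
Bytes at offsets 0..1: 55 C7.
In little-endian order the low byte comes first in memory.
Reassemble most-significant byte first: C7 55 → 0xC755.
Top bit is set, so as a signed 16-bit value this is 0xC755 − 2^16 = -14507.

-14507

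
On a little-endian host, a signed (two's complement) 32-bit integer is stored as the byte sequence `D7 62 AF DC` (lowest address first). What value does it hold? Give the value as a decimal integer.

In little-endian order the low byte comes first in memory.
Reassemble most-significant byte first: DC AF 62 D7 → 0xDCAF62D7.
Top bit is set, so as a signed 32-bit value this is 0xDCAF62D7 − 2^32 = -592485673.

-592485673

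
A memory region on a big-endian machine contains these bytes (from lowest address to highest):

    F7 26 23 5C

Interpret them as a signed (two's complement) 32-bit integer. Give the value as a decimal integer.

-148495524

In big-endian order the high byte comes first in memory.
The bytes are already most-significant first: 0xF726235C.
Top bit is set, so as a signed 32-bit value this is 0xF726235C − 2^32 = -148495524.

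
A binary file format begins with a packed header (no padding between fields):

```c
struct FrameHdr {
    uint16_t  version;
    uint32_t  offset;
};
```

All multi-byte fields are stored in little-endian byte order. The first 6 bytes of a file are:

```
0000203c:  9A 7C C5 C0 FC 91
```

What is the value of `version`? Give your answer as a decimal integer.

`version` is the first field, at byte offset 0, occupying 2 bytes.
Bytes at offsets 0..1: 9A 7C.
Little-endian: lowest address holds the least-significant byte.
Reassemble most-significant byte first: 7C 9A → 0x7C9A.
0x7C9A = 31898.

31898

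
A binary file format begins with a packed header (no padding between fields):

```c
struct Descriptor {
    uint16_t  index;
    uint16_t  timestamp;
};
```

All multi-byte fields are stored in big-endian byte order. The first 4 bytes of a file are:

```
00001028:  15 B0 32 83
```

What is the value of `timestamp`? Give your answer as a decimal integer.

`timestamp` follows `index` (2 bytes), so it starts at byte offset 2 and occupies 2 bytes.
Bytes at offsets 2..3: 32 83.
In big-endian order the high byte comes first in memory.
The bytes are already most-significant first: 0x3283.
0x3283 = 12931.

12931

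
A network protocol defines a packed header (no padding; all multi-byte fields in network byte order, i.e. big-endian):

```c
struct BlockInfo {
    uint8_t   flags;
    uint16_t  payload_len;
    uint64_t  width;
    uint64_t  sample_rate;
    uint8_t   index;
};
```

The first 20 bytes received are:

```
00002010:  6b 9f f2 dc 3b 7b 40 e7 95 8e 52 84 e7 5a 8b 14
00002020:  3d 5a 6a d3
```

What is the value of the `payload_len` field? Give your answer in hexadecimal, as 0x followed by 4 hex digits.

`payload_len` follows `flags` (1 byte), so it starts at byte offset 1 and occupies 2 bytes.
Bytes at offsets 1..2: 9F F2.
In big-endian order the high byte comes first in memory.
The bytes are already most-significant first: 0x9FF2.

0x9FF2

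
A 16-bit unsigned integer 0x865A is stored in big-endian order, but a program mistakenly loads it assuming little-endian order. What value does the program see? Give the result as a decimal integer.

Stored big-endian, the bytes at ascending addresses are 86 5A.
Read back as little-endian, the first byte is least significant, giving 0x5A86.
0x5A86 = 23174.

23174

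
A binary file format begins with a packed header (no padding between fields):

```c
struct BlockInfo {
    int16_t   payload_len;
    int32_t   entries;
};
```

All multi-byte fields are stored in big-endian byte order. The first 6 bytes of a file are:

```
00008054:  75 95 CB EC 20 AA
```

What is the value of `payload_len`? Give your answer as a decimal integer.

`payload_len` is the first field, at byte offset 0, occupying 2 bytes.
Bytes at offsets 0..1: 75 95.
In big-endian order the high byte comes first in memory.
The bytes are already most-significant first: 0x7595.
0x7595 = 30101.

30101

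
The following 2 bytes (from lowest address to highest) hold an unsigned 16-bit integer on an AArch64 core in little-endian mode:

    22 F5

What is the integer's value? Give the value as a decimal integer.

In little-endian order the low byte comes first in memory.
Reassemble most-significant byte first: F5 22 → 0xF522.
0xF522 = 62754.

62754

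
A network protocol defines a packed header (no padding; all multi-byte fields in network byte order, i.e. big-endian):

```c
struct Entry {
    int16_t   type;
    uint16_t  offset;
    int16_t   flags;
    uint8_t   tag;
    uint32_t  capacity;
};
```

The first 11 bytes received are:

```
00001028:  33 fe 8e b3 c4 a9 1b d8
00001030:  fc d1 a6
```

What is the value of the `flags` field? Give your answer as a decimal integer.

`flags` follows `type` (2 B), `offset` (2 B), so it starts at offset 2 + 2 = 4 and occupies 2 bytes.
Bytes at offsets 4..5: C4 A9.
Big-endian: lowest address holds the most-significant byte.
The bytes are already most-significant first: 0xC4A9.
Top bit is set, so as a signed 16-bit value this is 0xC4A9 − 2^16 = -15191.

-15191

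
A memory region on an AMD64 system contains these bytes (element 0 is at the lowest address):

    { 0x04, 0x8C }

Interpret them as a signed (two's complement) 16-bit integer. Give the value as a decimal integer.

Little-endian: lowest address holds the least-significant byte.
Reassemble most-significant byte first: 8C 04 → 0x8C04.
Top bit is set, so as a signed 16-bit value this is 0x8C04 − 2^16 = -29692.

-29692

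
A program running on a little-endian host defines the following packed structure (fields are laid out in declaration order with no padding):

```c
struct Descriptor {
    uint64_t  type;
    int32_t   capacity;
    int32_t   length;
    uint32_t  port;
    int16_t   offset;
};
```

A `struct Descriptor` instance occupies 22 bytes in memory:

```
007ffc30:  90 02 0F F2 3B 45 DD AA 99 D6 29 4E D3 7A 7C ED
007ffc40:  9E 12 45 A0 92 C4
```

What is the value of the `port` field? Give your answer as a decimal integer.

`port` follows `type` (8 B), `capacity` (4 B), `length` (4 B), so it starts at offset 8 + 4 + 4 = 16 and occupies 4 bytes.
Bytes at offsets 16..19: 9E 12 45 A0.
Little-endian: lowest address holds the least-significant byte.
Reassemble most-significant byte first: A0 45 12 9E → 0xA045129E.
0xA045129E = 2688881310.

2688881310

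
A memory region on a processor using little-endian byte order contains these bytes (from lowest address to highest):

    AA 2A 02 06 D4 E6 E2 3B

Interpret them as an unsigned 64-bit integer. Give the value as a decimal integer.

In little-endian order the low byte comes first in memory.
Reassemble most-significant byte first: 3B E2 E6 D4 06 02 2A AA → 0x3BE2E6D406022AAA.
0x3BE2E6D406022AAA = 4315265191282617002.

4315265191282617002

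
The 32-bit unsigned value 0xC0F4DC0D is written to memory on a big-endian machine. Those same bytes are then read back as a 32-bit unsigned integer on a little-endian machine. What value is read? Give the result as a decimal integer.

Stored big-endian, the bytes at ascending addresses are C0 F4 DC 0D.
Read back as little-endian, the first byte is least significant, giving 0x0DDCF4C0.
0x0DDCF4C0 = 232584384.

232584384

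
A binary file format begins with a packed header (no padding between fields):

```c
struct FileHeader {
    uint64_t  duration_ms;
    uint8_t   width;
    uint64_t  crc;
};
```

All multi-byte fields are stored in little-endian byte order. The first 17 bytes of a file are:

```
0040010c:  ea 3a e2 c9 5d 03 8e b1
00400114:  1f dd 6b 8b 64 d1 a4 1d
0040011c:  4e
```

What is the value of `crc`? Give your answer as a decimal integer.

`crc` follows `duration_ms` (8 B), `width` (1 B), so it starts at offset 8 + 1 = 9 and occupies 8 bytes.
Bytes at offsets 9..16: DD 6B 8B 64 D1 A4 1D 4E.
Little-endian: lowest address holds the least-significant byte.
Reassemble most-significant byte first: 4E 1D A4 D1 64 8B 6B DD → 0x4E1DA4D1648B6BDD.
0x4E1DA4D1648B6BDD = 5628836328524966877.

5628836328524966877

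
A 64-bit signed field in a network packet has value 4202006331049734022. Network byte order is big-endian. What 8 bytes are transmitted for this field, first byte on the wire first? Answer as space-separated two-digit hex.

4202006331049734022 in hexadecimal, padded to 64 bits, is 0x3A50867EB2296F86.
Split into bytes (most-significant first): 3A 50 86 7E B2 29 6F 86.
Big-endian: lowest address holds the most-significant byte.
So the memory order matches the most-significant-first order: 3A 50 86 7E B2 29 6F 86.

3A 50 86 7E B2 29 6F 86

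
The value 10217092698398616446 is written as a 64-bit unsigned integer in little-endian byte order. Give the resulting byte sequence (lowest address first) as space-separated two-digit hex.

7E 6B 49 3D AD 67 CA 8D

10217092698398616446 in hexadecimal, padded to 64 bits, is 0x8DCA67AD3D496B7E.
Split into bytes (most-significant first): 8D CA 67 AD 3D 49 6B 7E.
Little-endian stores the least-significant byte at the lowest address.
So at ascending addresses the bytes are 7E 6B 49 3D AD 67 CA 8D.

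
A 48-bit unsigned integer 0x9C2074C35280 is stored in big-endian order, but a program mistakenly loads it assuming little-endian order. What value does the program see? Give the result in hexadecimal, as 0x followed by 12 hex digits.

Stored big-endian, the bytes at ascending addresses are 9C 20 74 C3 52 80.
Read back as little-endian, the first byte is least significant, giving 0x8052C374209C.

0x8052C374209C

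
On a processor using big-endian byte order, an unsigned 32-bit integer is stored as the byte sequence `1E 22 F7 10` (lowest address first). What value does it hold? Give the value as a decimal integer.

Big-endian: lowest address holds the most-significant byte.
The bytes are already most-significant first: 0x1E22F710.
0x1E22F710 = 505607952.

505607952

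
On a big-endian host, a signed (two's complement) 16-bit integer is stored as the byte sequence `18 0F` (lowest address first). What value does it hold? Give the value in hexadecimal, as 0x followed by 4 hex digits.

0x180F

Big-endian: lowest address holds the most-significant byte.
The bytes are already most-significant first: 0x180F.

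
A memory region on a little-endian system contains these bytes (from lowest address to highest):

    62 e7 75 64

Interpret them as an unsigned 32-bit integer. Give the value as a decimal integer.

Little-endian: lowest address holds the least-significant byte.
Reassemble most-significant byte first: 64 75 E7 62 → 0x6475E762.
0x6475E762 = 1685448546.

1685448546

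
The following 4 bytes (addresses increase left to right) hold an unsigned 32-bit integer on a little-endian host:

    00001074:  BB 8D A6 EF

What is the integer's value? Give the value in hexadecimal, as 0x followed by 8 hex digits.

Little-endian stores the least-significant byte at the lowest address.
Reassemble most-significant byte first: EF A6 8D BB → 0xEFA68DBB.

0xEFA68DBB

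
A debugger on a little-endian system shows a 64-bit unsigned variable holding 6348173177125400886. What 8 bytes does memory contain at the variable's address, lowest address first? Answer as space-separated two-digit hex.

36 F1 38 DB DE 3D 19 58

6348173177125400886 in hexadecimal, padded to 64 bits, is 0x58193DDEDB38F136.
Split into bytes (most-significant first): 58 19 3D DE DB 38 F1 36.
Little-endian stores the least-significant byte at the lowest address.
So at ascending addresses the bytes are 36 F1 38 DB DE 3D 19 58.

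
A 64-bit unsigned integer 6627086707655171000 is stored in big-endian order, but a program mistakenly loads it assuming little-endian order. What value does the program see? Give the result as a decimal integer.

13320380722123700315

6627086707655171000 in 64-bit hexadecimal is 0x5BF8243FB17FDBB8.
Stored big-endian, the bytes at ascending addresses are 5B F8 24 3F B1 7F DB B8.
Read back as little-endian, the first byte is least significant, giving 0xB8DB7FB13F24F85B.
0xB8DB7FB13F24F85B = 13320380722123700315.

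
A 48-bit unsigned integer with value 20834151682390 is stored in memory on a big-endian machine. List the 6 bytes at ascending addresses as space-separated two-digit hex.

20834151682390 in hexadecimal, padded to 48 bits, is 0x12F2D435D156.
Split into bytes (most-significant first): 12 F2 D4 35 D1 56.
Big-endian: lowest address holds the most-significant byte.
So the memory order matches the most-significant-first order: 12 F2 D4 35 D1 56.

12 F2 D4 35 D1 56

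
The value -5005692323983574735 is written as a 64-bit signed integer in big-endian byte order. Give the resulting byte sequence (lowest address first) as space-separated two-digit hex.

Two's complement of -5005692323983574735 in 64 bits: 5005692323983574735 = 0x4577CAA5B9F0C6CF; invert → 0xBA88355A460F3930; add 1 → 0xBA88355A460F3931.
Split into bytes (most-significant first): BA 88 35 5A 46 0F 39 31.
Big-endian: lowest address holds the most-significant byte.
So the memory order matches the most-significant-first order: BA 88 35 5A 46 0F 39 31.

BA 88 35 5A 46 0F 39 31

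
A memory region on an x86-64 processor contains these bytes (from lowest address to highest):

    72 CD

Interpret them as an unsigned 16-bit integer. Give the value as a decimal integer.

52594

Little-endian stores the least-significant byte at the lowest address.
Reassemble most-significant byte first: CD 72 → 0xCD72.
0xCD72 = 52594.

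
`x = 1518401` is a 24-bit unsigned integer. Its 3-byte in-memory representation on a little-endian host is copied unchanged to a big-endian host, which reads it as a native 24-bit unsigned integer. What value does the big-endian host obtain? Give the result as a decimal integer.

1518401 in 24-bit hexadecimal is 0x172B41.
Stored little-endian, the bytes at ascending addresses are 41 2B 17.
Read back as big-endian, the last byte is least significant, giving 0x412B17.
0x412B17 = 4270871.

4270871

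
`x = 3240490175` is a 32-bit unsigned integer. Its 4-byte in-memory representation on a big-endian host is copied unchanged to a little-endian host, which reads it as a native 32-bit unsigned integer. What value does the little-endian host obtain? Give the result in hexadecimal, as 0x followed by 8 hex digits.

3240490175 in 32-bit hexadecimal is 0xC125F4BF.
Stored big-endian, the bytes at ascending addresses are C1 25 F4 BF.
Read back as little-endian, the first byte is least significant, giving 0xBFF425C1.

0xBFF425C1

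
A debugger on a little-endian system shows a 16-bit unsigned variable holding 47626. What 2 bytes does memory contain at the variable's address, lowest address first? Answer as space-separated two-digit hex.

0A BA

47626 in hexadecimal, padded to 16 bits, is 0xBA0A.
Split into bytes (most-significant first): BA 0A.
In little-endian order the low byte comes first in memory.
So at ascending addresses the bytes are 0A BA.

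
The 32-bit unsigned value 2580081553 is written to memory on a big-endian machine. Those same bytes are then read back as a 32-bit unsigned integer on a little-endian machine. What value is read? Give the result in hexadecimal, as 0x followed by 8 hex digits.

0x91EBC899

2580081553 in 32-bit hexadecimal is 0x99C8EB91.
Stored big-endian, the bytes at ascending addresses are 99 C8 EB 91.
Read back as little-endian, the first byte is least significant, giving 0x91EBC899.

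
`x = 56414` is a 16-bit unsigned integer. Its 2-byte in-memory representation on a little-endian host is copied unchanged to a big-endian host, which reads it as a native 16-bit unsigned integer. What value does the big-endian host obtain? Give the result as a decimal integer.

24284

56414 in 16-bit hexadecimal is 0xDC5E.
Stored little-endian, the bytes at ascending addresses are 5E DC.
Read back as big-endian, the last byte is least significant, giving 0x5EDC.
0x5EDC = 24284.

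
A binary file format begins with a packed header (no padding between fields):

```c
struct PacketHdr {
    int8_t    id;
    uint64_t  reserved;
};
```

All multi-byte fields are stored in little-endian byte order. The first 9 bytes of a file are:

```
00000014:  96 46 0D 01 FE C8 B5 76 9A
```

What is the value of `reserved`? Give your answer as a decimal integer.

11130283403952328006

`reserved` follows `id` (1 byte), so it starts at byte offset 1 and occupies 8 bytes.
Bytes at offsets 1..8: 46 0D 01 FE C8 B5 76 9A.
In little-endian order the low byte comes first in memory.
Reassemble most-significant byte first: 9A 76 B5 C8 FE 01 0D 46 → 0x9A76B5C8FE010D46.
0x9A76B5C8FE010D46 = 11130283403952328006.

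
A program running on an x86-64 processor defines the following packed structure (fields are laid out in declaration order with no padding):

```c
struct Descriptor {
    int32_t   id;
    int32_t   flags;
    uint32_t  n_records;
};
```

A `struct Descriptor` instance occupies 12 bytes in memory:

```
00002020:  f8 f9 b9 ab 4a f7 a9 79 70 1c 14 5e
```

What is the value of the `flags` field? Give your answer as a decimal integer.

`flags` follows `id` (4 bytes), so it starts at byte offset 4 and occupies 4 bytes.
Bytes at offsets 4..7: 4A F7 A9 79.
In little-endian order the low byte comes first in memory.
Reassemble most-significant byte first: 79 A9 F7 4A → 0x79A9F74A.
0x79A9F74A = 2041182026.

2041182026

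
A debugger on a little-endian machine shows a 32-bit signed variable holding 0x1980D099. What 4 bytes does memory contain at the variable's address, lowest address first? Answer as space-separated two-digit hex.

99 D0 80 19

Split into bytes (most-significant first): 19 80 D0 99.
Little-endian stores the least-significant byte at the lowest address.
So at ascending addresses the bytes are 99 D0 80 19.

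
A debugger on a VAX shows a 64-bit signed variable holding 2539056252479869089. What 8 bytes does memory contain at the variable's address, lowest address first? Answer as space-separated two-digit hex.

2539056252479869089 in hexadecimal, padded to 64 bits, is 0x233C8A3589CC10A1.
Split into bytes (most-significant first): 23 3C 8A 35 89 CC 10 A1.
In little-endian order the low byte comes first in memory.
So at ascending addresses the bytes are A1 10 CC 89 35 8A 3C 23.

A1 10 CC 89 35 8A 3C 23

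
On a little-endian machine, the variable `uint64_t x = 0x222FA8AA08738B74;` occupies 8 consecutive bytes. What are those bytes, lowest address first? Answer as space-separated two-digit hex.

74 8B 73 08 AA A8 2F 22

Split into bytes (most-significant first): 22 2F A8 AA 08 73 8B 74.
Little-endian stores the least-significant byte at the lowest address.
So at ascending addresses the bytes are 74 8B 73 08 AA A8 2F 22.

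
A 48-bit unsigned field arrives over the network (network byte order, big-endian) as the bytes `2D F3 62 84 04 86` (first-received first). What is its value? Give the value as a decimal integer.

Big-endian stores the most-significant byte at the lowest address.
The bytes are already most-significant first: 0x2DF362840486.
0x2DF362840486 = 50523353121926.

50523353121926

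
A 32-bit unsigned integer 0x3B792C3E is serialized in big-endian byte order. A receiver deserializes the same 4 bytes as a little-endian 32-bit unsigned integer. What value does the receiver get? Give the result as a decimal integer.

Stored big-endian, the bytes at ascending addresses are 3B 79 2C 3E.
Read back as little-endian, the first byte is least significant, giving 0x3E2C793B.
0x3E2C793B = 1043102011.

1043102011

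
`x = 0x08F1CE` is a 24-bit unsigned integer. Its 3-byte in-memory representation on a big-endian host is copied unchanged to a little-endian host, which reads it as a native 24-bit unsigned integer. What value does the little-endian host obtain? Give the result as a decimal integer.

Stored big-endian, the bytes at ascending addresses are 08 F1 CE.
Read back as little-endian, the first byte is least significant, giving 0xCEF108.
0xCEF108 = 13562120.

13562120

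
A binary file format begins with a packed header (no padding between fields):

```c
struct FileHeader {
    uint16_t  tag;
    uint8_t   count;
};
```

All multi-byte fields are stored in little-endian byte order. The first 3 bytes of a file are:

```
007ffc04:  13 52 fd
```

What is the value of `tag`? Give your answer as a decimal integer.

`tag` is the first field, at byte offset 0, occupying 2 bytes.
Bytes at offsets 0..1: 13 52.
Little-endian stores the least-significant byte at the lowest address.
Reassemble most-significant byte first: 52 13 → 0x5213.
0x5213 = 21011.

21011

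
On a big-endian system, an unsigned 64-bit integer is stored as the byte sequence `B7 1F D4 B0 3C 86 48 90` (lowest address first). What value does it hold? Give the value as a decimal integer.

Big-endian: lowest address holds the most-significant byte.
The bytes are already most-significant first: 0xB71FD4B03C864890.
0xB71FD4B03C864890 = 13195499286613608592.

13195499286613608592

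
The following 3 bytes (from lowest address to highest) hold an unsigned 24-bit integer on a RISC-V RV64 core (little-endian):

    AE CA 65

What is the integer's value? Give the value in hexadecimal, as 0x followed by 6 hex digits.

0x65CAAE

Little-endian stores the least-significant byte at the lowest address.
Reassemble most-significant byte first: 65 CA AE → 0x65CAAE.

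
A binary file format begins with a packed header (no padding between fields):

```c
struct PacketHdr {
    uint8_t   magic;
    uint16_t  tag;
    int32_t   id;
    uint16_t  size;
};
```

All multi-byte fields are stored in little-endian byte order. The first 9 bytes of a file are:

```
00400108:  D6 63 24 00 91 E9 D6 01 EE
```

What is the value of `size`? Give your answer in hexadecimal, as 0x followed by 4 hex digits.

`size` follows `magic` (1 B), `tag` (2 B), `id` (4 B), so it starts at offset 1 + 2 + 4 = 7 and occupies 2 bytes.
Bytes at offsets 7..8: 01 EE.
Little-endian: lowest address holds the least-significant byte.
Reassemble most-significant byte first: EE 01 → 0xEE01.

0xEE01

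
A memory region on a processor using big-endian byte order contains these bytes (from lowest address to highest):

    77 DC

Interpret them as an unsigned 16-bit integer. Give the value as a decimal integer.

30684

Big-endian stores the most-significant byte at the lowest address.
The bytes are already most-significant first: 0x77DC.
0x77DC = 30684.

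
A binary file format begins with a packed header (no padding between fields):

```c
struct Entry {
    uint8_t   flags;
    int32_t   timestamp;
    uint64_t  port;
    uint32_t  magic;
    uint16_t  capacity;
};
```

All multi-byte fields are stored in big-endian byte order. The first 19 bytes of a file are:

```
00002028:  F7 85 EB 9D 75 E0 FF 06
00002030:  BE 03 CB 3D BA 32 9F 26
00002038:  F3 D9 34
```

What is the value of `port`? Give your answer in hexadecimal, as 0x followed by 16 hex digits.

0xE0FF06BE03CB3DBA

`port` follows `flags` (1 B), `timestamp` (4 B), so it starts at offset 1 + 4 = 5 and occupies 8 bytes.
Bytes at offsets 5..12: E0 FF 06 BE 03 CB 3D BA.
In big-endian order the high byte comes first in memory.
The bytes are already most-significant first: 0xE0FF06BE03CB3DBA.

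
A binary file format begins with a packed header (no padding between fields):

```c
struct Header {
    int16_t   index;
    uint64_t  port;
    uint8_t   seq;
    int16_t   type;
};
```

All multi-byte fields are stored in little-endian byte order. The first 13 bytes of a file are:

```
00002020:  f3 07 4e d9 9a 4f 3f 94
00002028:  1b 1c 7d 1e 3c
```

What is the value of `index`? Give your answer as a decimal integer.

2035

`index` is the first field, at byte offset 0, occupying 2 bytes.
Bytes at offsets 0..1: F3 07.
In little-endian order the low byte comes first in memory.
Reassemble most-significant byte first: 07 F3 → 0x07F3.
0x07F3 = 2035.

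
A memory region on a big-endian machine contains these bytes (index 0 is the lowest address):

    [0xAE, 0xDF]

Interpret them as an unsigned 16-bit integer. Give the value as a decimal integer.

44767

Big-endian stores the most-significant byte at the lowest address.
The bytes are already most-significant first: 0xAEDF.
0xAEDF = 44767.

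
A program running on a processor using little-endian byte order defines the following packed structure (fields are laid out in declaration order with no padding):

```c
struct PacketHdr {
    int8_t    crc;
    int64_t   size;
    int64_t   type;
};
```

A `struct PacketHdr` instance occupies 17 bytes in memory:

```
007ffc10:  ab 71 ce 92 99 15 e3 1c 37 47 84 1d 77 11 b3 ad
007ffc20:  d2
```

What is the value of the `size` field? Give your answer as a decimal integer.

`size` follows `crc` (1 byte), so it starts at byte offset 1 and occupies 8 bytes.
Bytes at offsets 1..8: 71 CE 92 99 15 E3 1C 37.
Little-endian stores the least-significant byte at the lowest address.
Reassemble most-significant byte first: 37 1C E3 15 99 92 CE 71 → 0x371CE3159992CE71.
0x371CE3159992CE71 = 3971298653344288369.

3971298653344288369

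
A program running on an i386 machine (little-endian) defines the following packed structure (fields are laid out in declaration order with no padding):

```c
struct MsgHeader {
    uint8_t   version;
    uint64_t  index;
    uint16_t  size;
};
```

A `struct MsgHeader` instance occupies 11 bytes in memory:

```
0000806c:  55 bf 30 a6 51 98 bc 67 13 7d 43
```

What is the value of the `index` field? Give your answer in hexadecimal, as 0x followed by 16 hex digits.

0x1367BC9851A630BF

`index` follows `version` (1 byte), so it starts at byte offset 1 and occupies 8 bytes.
Bytes at offsets 1..8: BF 30 A6 51 98 BC 67 13.
Little-endian stores the least-significant byte at the lowest address.
Reassemble most-significant byte first: 13 67 BC 98 51 A6 30 BF → 0x1367BC9851A630BF.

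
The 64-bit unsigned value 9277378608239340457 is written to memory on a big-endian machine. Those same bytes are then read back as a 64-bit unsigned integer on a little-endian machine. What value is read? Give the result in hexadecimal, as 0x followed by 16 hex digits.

0xA9EBE9C6B0DEBF80

9277378608239340457 in 64-bit hexadecimal is 0x80BFDEB0C6E9EBA9.
Stored big-endian, the bytes at ascending addresses are 80 BF DE B0 C6 E9 EB A9.
Read back as little-endian, the first byte is least significant, giving 0xA9EBE9C6B0DEBF80.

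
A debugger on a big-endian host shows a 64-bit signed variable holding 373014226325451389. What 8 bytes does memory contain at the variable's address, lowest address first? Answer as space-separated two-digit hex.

373014226325451389 in hexadecimal, padded to 64 bits, is 0x052D3676684BB27D.
Split into bytes (most-significant first): 05 2D 36 76 68 4B B2 7D.
Big-endian stores the most-significant byte at the lowest address.
So the memory order matches the most-significant-first order: 05 2D 36 76 68 4B B2 7D.

05 2D 36 76 68 4B B2 7D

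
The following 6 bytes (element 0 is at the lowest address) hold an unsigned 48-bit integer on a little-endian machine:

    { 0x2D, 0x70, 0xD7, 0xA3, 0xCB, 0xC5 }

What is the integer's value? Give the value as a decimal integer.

In little-endian order the low byte comes first in memory.
Reassemble most-significant byte first: C5 CB A3 D7 70 2D → 0xC5CBA3D7702D.
0xC5CBA3D7702D = 217478417838125.

217478417838125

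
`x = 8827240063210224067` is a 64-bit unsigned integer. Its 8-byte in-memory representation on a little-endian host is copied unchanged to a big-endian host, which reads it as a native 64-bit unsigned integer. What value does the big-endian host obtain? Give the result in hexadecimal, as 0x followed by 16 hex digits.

8827240063210224067 in 64-bit hexadecimal is 0x7A80A8119ABDF9C3.
Stored little-endian, the bytes at ascending addresses are C3 F9 BD 9A 11 A8 80 7A.
Read back as big-endian, the last byte is least significant, giving 0xC3F9BD9A11A8807A.

0xC3F9BD9A11A8807A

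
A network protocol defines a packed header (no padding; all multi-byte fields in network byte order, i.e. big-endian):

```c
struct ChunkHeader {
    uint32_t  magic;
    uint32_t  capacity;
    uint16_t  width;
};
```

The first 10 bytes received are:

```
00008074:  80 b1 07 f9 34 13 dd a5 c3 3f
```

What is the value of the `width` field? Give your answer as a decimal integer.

49983

`width` follows `magic` (4 B), `capacity` (4 B), so it starts at offset 4 + 4 = 8 and occupies 2 bytes.
Bytes at offsets 8..9: C3 3F.
Big-endian: lowest address holds the most-significant byte.
The bytes are already most-significant first: 0xC33F.
0xC33F = 49983.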